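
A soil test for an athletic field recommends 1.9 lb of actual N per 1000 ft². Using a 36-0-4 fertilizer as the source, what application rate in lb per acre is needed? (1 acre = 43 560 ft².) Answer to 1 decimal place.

229.9 lb of product per acre

Product per 1000 ft² = 1.9 / 36% = 5.27778 lb.
Convert to per acre: 5.27778 × 43.56 = 229.9 lb.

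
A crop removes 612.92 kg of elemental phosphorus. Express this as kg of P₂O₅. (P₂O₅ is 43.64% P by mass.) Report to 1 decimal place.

P₂O₅ = 612.92 / 0.4364 = 1404.49 kg.

1404.5 kg P₂O₅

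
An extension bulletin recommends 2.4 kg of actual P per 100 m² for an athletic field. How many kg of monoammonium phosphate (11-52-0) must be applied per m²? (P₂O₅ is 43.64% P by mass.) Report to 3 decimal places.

0.106 kg of product per sq m

As P₂O₅: 2.4 / 0.4364 = 5.49954 kg per 100 m².
Product per 100 m² = 5.49954 / 52% = 10.576 kg.
Convert to per m²: 10.576 × 0.01 = 0.10576 kg.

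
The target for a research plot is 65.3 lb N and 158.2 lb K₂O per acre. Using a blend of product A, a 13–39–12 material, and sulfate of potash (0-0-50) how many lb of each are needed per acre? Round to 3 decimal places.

502.308 lb product A, 195.846 lb sulfate of potash

Per-acre balance (a = product A, b = sulfate of potash):
N: 0.13·a + 0·b = 65.3
K₂O: 0.12·a + 0.5·b = 158.2
Solving simultaneously: a = 502.3077, b = 195.8462.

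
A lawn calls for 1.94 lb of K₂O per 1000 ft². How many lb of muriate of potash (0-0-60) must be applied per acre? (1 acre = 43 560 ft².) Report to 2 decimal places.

140.84 lb of product per acre

Product per 1000 ft² = 1.94 / 60% = 3.23333 lb.
Convert to per acre: 3.23333 × 43.56 = 140.844 lb.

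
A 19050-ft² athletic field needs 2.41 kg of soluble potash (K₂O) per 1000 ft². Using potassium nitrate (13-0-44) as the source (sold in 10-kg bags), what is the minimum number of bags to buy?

Product per 1000 ft² = 2.41 / 44% = 5.47727 kg.
Total product = 5.47727 × 19050 / 1000 = 104.342 kg.
Bags = ⌈104.342 / 10⌉ = 11.

11 bags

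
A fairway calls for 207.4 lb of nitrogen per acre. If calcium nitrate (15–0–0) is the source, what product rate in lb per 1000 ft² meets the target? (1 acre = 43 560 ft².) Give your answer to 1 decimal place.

Product per acre = 207.4 / 15% = 1382.67 lb.
Convert to per 1000 ft²: 1382.67 × 0.0229568 = 31.7417 lb.

31.7 lb of product per thousand sq ft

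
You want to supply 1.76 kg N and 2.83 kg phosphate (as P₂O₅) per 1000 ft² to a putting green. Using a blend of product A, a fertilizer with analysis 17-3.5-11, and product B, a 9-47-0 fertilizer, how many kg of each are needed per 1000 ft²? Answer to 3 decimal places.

Per-1000 ft² balance (a = product A, b = product B):
N: 0.17·a + 0.09·b = 1.76
P₂O₅: 0.035·a + 0.47·b = 2.83
From row1: a = (1.76 − 0.09·b) / 0.17.
Into row2: 0.035·(1.76 − 0.09·b)/0.17 + 0.47·b = 2.83 → b = 5.4658, a = 7.45928.

7.459 kg product A, 5.466 kg product B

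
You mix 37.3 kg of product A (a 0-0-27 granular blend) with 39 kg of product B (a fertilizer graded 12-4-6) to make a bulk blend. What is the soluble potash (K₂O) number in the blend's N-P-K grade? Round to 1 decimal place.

Total mass = 37.3 + 39 = 76.3 kg.
K₂O mass = 27%×37.3 + 6%×39 = 12.411 kg.
% K₂O = 12.411 / 76.3 = 16.2661%.

16.3% K₂O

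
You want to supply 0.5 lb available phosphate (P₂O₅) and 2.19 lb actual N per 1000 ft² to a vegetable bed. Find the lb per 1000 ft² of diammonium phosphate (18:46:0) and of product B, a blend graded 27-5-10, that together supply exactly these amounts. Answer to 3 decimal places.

Let a = lb of diammonium phosphate, b = lb of product B (per 1000 ft²).
P₂O₅: 0.46·a + 0.05·b = 0.5
N: 0.18·a + 0.27·b = 2.19
Eliminate b: (row1) − 0.05/0.27·(row2) → 0.426667·a = 0.0944444, so a = 0.221354.
Then b = (2.19 − 0.18·0.221354) / 0.27 = 7.96354.

0.221 lb diammonium phosphate, 7.964 lb product B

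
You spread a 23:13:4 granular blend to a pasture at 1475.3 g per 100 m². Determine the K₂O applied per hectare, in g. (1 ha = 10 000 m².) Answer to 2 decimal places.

5901.20 g K₂O per hectare

K₂O per 100 m² = 1475.3 × 4% = 59.012 g.
Convert to per hectare: 59.012 × 100 = 5901.2 g.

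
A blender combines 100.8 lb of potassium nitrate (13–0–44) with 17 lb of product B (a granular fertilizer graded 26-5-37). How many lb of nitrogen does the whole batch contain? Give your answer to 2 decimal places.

N mass = 13%×100.8 + 26%×17 = 17.524 lb.

17.52 lb N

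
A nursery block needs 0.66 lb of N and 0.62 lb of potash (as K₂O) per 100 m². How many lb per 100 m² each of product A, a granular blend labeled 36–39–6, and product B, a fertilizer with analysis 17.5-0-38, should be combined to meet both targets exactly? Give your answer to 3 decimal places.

Let a = lb of product A, b = lb of product B (per 100 m²).
N: 0.36·a + 0.175·b = 0.66
K₂O: 0.06·a + 0.38·b = 0.62
Eliminate a: (row1) − 0.36/0.06·(row2) → -2.105·b = -3.06, so b = 1.45368.
Back-substitute: a = (0.66 − 0.175·1.45368) / 0.36 = 1.12668.

1.127 lb product A, 1.454 lb product B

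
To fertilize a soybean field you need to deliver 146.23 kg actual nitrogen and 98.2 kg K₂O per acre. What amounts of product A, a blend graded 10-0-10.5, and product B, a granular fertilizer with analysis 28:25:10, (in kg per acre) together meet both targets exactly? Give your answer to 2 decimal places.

With a, b = kg per acre of product A and product B:
N: 0.1·a + 0.28·b = 146.23
K₂O: 0.105·a + 0.1·b = 98.2
Solving simultaneously: a = 663.557, b = 285.265.

663.56 kg product A, 285.27 kg product B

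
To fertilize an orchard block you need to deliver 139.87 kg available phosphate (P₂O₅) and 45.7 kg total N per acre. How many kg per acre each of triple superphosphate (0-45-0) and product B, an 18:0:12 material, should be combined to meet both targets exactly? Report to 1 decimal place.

Per-acre balance (a = triple superphosphate, b = product B):
P₂O₅: 0.45·a + 0·b = 139.87
N: 0·a + 0.18·b = 45.7
Solving simultaneously: a = 310.822, b = 253.889.

310.8 kg triple superphosphate, 253.9 kg product B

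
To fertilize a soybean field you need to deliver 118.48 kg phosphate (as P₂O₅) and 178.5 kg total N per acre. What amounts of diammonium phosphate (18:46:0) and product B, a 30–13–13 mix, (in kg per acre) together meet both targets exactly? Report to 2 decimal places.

107.67 kg diammonium phosphate, 530.40 kg product B

With a, b = kg per acre of diammonium phosphate and product B:
P₂O₅: 0.46·a + 0.13·b = 118.48
N: 0.18·a + 0.3·b = 178.5
Eliminate a: (row1) − 0.46/0.18·(row2) → -0.636667·b = -337.687, so b = 530.398.
Back-substitute: a = (118.48 − 0.13·530.398) / 0.46 = 107.6702.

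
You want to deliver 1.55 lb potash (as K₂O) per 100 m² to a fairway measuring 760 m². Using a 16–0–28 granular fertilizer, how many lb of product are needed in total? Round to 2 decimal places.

Product per 100 m² = 1.55 / 28% = 5.53571 lb.
Total product = 5.53571 × 760 / 100 = 42.0714 lb.

42.07 lb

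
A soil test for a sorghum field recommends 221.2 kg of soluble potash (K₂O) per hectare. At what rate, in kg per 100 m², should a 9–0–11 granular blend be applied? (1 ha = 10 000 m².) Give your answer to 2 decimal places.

20.11 kg of product per hundred sq m

Product per hectare = 221.2 / 11% = 2010.91 kg.
Convert to per 100 m²: 2010.91 × 0.01 = 20.1091 kg.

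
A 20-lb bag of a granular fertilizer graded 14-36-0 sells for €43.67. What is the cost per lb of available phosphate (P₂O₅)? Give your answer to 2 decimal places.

P₂O₅ in bag = 20 × 36% = 7.2 lb.
Cost per lb P₂O₅ = €43.67 / 7.2 = €6.0653.

€6.07 per lb P₂O₅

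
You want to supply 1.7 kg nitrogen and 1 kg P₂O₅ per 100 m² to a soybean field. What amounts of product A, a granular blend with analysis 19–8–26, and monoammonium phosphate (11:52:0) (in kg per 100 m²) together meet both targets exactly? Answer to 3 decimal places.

Per-100 m² balance (a = product A, b = monoammonium phosphate):
N: 0.19·a + 0.11·b = 1.7
P₂O₅: 0.08·a + 0.52·b = 1
From row1: a = (1.7 − 0.11·b) / 0.19.
Into row2: 0.08·(1.7 − 0.11·b)/0.19 + 0.52·b = 1 → b = 0.6, a = 8.6.

8.600 kg product A, 0.600 kg monoammonium phosphate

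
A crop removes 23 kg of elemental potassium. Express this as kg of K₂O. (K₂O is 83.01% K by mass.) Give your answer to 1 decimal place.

27.7 kg K₂O

K₂O = 23 / 0.8301 = 27.7075 kg.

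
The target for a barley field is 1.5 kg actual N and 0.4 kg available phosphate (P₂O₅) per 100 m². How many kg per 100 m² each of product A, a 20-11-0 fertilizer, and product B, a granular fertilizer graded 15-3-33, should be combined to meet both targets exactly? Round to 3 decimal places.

Let a = kg of product A, b = kg of product B (per 100 m²).
N: 0.2·a + 0.15·b = 1.5
P₂O₅: 0.11·a + 0.03·b = 0.4
Solving simultaneously: a = 1.42857, b = 8.09524.

1.429 kg product A, 8.095 kg product B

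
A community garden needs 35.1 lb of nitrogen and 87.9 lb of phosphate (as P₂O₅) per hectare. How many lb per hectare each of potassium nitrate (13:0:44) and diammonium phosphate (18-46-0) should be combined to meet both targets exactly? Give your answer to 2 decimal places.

Per-hectare balance (a = potassium nitrate, b = diammonium phosphate):
N: 0.13·a + 0.18·b = 35.1
P₂O₅: 0·a + 0.46·b = 87.9
Solving simultaneously: a = 5.41806, b = 191.087.

5.42 lb potassium nitrate, 191.09 lb diammonium phosphate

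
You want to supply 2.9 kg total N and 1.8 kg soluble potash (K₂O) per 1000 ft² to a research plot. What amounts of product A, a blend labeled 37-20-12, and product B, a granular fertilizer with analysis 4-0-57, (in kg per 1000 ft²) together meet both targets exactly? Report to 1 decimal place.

7.7 kg product A, 1.5 kg product B

With a, b = kg per 1000 ft² of product A and product B:
N: 0.37·a + 0.04·b = 2.9
K₂O: 0.12·a + 0.57·b = 1.8
Eliminate b: (row1) − 0.04/0.57·(row2) → 0.361579·a = 2.77368, so a = 7.67103.
Then b = (1.8 − 0.12·7.67103) / 0.57 = 1.54294.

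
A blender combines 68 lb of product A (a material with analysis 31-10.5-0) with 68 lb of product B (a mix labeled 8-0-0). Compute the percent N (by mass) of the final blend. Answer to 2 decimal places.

Total mass = 68 + 68 = 136 lb.
N mass = 31%×68 + 8%×68 = 26.52 lb.
% N = 26.52 / 136 = 19.5%.

19.50% N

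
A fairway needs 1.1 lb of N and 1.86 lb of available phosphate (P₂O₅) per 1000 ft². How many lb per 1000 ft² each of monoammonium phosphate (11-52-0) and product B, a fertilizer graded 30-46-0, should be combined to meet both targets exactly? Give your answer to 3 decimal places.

0.493 lb monoammonium phosphate, 3.486 lb product B

With a, b = lb per 1000 ft² of monoammonium phosphate and product B:
N: 0.11·a + 0.3·b = 1.1
P₂O₅: 0.52·a + 0.46·b = 1.86
From row1: a = (1.1 − 0.3·b) / 0.11.
Into row2: 0.52·(1.1 − 0.3·b)/0.11 + 0.46·b = 1.86 → b = 3.48577, a = 0.493359.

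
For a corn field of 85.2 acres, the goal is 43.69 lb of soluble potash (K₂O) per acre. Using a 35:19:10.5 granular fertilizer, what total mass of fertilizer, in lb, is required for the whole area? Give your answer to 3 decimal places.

Product per acre = 43.69 / 10.5% = 416.095 lb.
Total product = 416.095 × 85.2 = 35451.3143 lb.

35451.314 lb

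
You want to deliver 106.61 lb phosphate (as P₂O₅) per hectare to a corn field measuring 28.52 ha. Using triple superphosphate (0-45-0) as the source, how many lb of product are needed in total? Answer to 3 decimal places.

6756.705 lb

Product per hectare = 106.61 / 45% = 236.911 lb.
Total product = 236.911 × 28.52 = 6756.7049 lb.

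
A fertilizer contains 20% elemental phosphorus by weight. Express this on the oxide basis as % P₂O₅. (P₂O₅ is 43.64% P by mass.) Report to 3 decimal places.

%P₂O₅ = 20 / 0.4364 = 45.8295%.

45.830% P₂O₅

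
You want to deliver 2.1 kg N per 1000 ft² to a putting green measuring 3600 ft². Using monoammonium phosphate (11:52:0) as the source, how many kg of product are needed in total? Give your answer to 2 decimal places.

Product per 1000 ft² = 2.1 / 11% = 19.0909 kg.
Total product = 19.0909 × 3600 / 1000 = 68.7273 kg.

68.73 kg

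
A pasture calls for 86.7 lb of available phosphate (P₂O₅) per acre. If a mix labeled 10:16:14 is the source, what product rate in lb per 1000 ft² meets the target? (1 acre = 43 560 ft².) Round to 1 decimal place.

Product per acre = 86.7 / 16% = 541.875 lb.
Convert to per 1000 ft²: 541.875 × 0.0229568 = 12.4397 lb.

12.4 lb of product per thousand sq ft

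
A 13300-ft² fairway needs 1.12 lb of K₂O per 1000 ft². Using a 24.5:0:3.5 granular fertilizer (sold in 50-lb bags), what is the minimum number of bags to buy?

Product per 1000 ft² = 1.12 / 3.5% = 32 lb.
Total product = 32 × 13300 / 1000 = 425.6 lb.
Bags = ⌈425.6 / 50⌉ = 9.

9 bags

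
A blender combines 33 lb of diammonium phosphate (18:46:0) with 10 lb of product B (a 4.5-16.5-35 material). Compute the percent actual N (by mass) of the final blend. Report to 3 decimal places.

14.860% N

Total mass = 33 + 10 = 43 lb.
N mass = 18%×33 + 4.5%×10 = 6.39 lb.
% N = 6.39 / 43 = 14.86047%.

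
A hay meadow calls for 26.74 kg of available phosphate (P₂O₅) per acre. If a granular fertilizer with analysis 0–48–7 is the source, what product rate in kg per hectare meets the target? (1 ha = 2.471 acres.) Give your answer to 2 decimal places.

137.66 kg of product per hectare

Product per acre = 26.74 / 48% = 55.7083 kg.
Convert to per hectare: 55.7083 × 2.471 = 137.655 kg.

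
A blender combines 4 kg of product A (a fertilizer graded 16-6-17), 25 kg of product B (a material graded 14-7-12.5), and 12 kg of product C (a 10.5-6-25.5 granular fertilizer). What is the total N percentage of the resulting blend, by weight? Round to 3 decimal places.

Total mass = 4 + 25 + 12 = 41 kg.
N mass = 16%×4 + 14%×25 + 10.5%×12 = 5.4 kg.
% N = 5.4 / 41 = 13.1707%.

13.171% N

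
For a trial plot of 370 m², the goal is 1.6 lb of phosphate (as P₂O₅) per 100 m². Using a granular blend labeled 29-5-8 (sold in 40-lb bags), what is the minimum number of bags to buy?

Product per 100 m² = 1.6 / 5% = 32 lb.
Total product = 32 × 370 / 100 = 118.4 lb.
Bags = ⌈118.4 / 40⌉ = 3.

3 bags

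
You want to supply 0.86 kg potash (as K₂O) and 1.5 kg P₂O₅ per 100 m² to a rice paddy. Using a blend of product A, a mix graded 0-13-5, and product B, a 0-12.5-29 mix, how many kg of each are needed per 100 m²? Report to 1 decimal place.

10.4 kg product A, 1.2 kg product B

With a, b = kg per 100 m² of product A and product B:
K₂O: 0.05·a + 0.29·b = 0.86
P₂O₅: 0.13·a + 0.125·b = 1.5
Solving simultaneously: a = 10.4134, b = 1.17011.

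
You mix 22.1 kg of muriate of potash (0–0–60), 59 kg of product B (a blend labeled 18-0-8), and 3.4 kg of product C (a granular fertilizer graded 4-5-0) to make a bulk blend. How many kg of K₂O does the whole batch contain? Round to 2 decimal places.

K₂O mass = 60%×22.1 + 8%×59 + 0%×3.4 = 17.98 kg.

17.98 kg K₂O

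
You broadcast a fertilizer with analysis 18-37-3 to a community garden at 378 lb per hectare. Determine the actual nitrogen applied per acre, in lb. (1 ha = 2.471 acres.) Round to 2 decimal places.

nitrogen per hectare = 378 × 18% = 68.04 lb.
Convert to per acre: 68.04 × 0.404694 = 27.5354 lb.

27.54 lb N per acre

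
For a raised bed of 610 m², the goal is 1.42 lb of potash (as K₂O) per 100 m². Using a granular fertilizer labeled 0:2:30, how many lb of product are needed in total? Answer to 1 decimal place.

28.9 lb

Product per 100 m² = 1.42 / 30% = 4.73333 lb.
Total product = 4.73333 × 610 / 100 = 28.8733 lb.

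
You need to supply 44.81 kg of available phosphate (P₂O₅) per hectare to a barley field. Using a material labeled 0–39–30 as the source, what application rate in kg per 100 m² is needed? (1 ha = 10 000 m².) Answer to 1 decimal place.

1.1 kg of product per hundred sq m

Product per hectare = 44.81 / 39% = 114.897 kg.
Convert to per 100 m²: 114.897 × 0.01 = 1.14897 kg.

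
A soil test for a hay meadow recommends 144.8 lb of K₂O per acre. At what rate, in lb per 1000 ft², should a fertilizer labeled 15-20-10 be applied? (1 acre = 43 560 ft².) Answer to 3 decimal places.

Product per acre = 144.8 / 10% = 1448 lb.
Convert to per 1000 ft²: 1448 × 0.0229568 = 33.2415 lb.

33.242 lb of product per thousand sq ft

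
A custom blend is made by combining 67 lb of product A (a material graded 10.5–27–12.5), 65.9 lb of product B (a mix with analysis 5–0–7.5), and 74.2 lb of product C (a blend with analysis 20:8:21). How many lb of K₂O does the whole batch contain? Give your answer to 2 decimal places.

K₂O mass = 12.5%×67 + 7.5%×65.9 + 21%×74.2 = 28.8995 lb.

28.90 lb K₂O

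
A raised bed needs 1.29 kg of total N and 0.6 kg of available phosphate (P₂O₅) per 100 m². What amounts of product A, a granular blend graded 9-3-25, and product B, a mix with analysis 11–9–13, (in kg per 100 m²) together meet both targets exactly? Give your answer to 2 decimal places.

10.44 kg product A, 3.19 kg product B

Per-100 m² balance (a = product A, b = product B):
N: 0.09·a + 0.11·b = 1.29
P₂O₅: 0.03·a + 0.09·b = 0.6
Solving simultaneously: a = 10.4375, b = 3.1875.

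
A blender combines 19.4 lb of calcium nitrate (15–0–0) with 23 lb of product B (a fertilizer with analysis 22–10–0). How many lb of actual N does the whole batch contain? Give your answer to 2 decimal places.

7.97 lb N

N mass = 15%×19.4 + 22%×23 = 7.97 lb.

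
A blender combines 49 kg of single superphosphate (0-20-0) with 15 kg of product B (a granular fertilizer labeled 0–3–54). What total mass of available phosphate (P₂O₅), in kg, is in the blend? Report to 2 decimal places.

P₂O₅ mass = 20%×49 + 3%×15 = 10.25 kg.

10.25 kg P₂O₅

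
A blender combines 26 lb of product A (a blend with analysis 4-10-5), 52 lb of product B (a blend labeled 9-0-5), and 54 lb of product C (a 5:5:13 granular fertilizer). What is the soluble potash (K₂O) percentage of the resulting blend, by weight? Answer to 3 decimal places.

Total mass = 26 + 52 + 54 = 132 lb.
K₂O mass = 5%×26 + 5%×52 + 13%×54 = 10.92 lb.
% K₂O = 10.92 / 132 = 8.27273%.

8.273% K₂O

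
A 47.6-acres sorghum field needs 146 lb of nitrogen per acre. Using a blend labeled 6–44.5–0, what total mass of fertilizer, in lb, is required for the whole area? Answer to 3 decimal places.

115826.667 lb

Product per acre = 146 / 6% = 2433.33 lb.
Total product = 2433.33 × 47.6 = 115826.6667 lb.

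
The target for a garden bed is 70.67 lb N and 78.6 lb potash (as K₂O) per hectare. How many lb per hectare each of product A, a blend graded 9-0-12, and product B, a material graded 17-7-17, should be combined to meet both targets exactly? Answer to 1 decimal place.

Let a = lb of product A, b = lb of product B (per hectare).
N: 0.09·a + 0.17·b = 70.67
K₂O: 0.12·a + 0.17·b = 78.6
Eliminate b: (row1) − 0.17/0.17·(row2) → -0.03·a = -7.93, so a = 264.333.
Then b = (78.6 − 0.12·264.333) / 0.17 = 275.765.

264.3 lb product A, 275.8 lb product B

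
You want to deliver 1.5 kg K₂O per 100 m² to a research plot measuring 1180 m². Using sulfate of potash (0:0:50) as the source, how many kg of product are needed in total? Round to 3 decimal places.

Product per 100 m² = 1.5 / 50% = 3 kg.
Total product = 3 × 1180 / 100 = 35.4 kg.

35.400 kg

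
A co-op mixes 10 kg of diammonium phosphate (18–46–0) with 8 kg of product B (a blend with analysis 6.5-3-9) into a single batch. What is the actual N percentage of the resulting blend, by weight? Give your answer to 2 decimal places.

Total mass = 10 + 8 = 18 kg.
N mass = 18%×10 + 6.5%×8 = 2.32 kg.
% N = 2.32 / 18 = 12.8889%.

12.89% N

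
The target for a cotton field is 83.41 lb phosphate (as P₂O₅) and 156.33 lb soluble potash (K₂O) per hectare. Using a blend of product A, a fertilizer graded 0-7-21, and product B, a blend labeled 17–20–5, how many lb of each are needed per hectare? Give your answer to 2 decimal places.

Let a = lb of product A, b = lb of product B (per hectare).
P₂O₅: 0.07·a + 0.2·b = 83.41
K₂O: 0.21·a + 0.05·b = 156.33
Eliminate a: (row1) − 0.07/0.21·(row2) → 0.183333·b = 31.3, so b = 170.727.
Back-substitute: a = (83.41 − 0.2·170.727) / 0.07 = 703.779.

703.78 lb product A, 170.73 lb product B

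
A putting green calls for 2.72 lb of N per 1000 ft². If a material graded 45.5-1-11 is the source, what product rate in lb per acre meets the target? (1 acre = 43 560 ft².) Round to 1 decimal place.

Product per 1000 ft² = 2.72 / 45.5% = 5.97802 lb.
Convert to per acre: 5.97802 × 43.56 = 260.403 lb.

260.4 lb of product per acre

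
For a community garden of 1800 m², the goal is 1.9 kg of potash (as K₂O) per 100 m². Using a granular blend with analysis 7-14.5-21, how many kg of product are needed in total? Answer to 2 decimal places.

Product per 100 m² = 1.9 / 21% = 9.04762 kg.
Total product = 9.04762 × 1800 / 100 = 162.857 kg.

162.86 kg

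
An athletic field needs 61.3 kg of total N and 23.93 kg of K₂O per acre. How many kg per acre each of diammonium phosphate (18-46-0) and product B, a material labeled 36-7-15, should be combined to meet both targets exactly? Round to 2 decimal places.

21.49 kg diammonium phosphate, 159.53 kg product B

With a, b = kg per acre of diammonium phosphate and product B:
N: 0.18·a + 0.36·b = 61.3
K₂O: 0·a + 0.15·b = 23.93
Solving simultaneously: a = 21.4889, b = 159.533.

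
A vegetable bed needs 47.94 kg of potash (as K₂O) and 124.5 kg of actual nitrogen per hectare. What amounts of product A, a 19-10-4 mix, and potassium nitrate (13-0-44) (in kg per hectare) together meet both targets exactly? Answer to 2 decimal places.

619.23 kg product A, 52.66 kg potassium nitrate

With a, b = kg per hectare of product A and potassium nitrate:
K₂O: 0.04·a + 0.44·b = 47.94
N: 0.19·a + 0.13·b = 124.5
Solving simultaneously: a = 619.232, b = 52.6607.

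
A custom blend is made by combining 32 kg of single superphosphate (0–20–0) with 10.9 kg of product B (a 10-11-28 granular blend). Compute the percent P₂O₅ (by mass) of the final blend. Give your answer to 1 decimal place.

17.7% P₂O₅

Total mass = 32 + 10.9 = 42.9 kg.
P₂O₅ mass = 20%×32 + 11%×10.9 = 7.599 kg.
% P₂O₅ = 7.599 / 42.9 = 17.7133%.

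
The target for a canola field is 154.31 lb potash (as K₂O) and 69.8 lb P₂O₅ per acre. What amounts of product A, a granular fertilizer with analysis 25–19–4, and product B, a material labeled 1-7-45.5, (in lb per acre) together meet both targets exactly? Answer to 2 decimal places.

250.54 lb product A, 317.12 lb product B

Let a = lb of product A, b = lb of product B (per acre).
K₂O: 0.04·a + 0.455·b = 154.31
P₂O₅: 0.19·a + 0.07·b = 69.8
Solving simultaneously: a = 250.536, b = 317.118.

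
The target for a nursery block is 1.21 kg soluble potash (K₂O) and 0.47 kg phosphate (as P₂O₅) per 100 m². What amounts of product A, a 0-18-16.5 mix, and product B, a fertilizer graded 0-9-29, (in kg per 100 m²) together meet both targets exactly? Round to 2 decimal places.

With a, b = kg per 100 m² of product A and product B:
K₂O: 0.165·a + 0.29·b = 1.21
P₂O₅: 0.18·a + 0.09·b = 0.47
From row1: a = (1.21 − 0.29·b) / 0.165.
Into row2: 0.18·(1.21 − 0.29·b)/0.165 + 0.09·b = 0.47 → b = 3.75502, a = 0.733601.

0.73 kg product A, 3.76 kg product B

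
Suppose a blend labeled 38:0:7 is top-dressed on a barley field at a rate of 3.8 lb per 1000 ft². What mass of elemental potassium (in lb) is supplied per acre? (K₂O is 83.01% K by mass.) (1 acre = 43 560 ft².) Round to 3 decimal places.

K₂O per 1000 ft² = 3.8 × 7% = 0.266 lb.
Elemental K = 0.266 × 0.8301 = 0.220807 lb per 1000 ft².
Convert to per acre: 0.220807 × 43.56 = 9.61834 lb.

9.618 lb K per acre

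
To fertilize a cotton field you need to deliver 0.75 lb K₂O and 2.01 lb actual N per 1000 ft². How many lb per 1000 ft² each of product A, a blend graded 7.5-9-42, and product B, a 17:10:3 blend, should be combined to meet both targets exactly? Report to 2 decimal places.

Per-1000 ft² balance (a = product A, b = product B):
K₂O: 0.42·a + 0.03·b = 0.75
N: 0.075·a + 0.17·b = 2.01
Eliminate b: (row1) − 0.03/0.17·(row2) → 0.406765·a = 0.395294, so a = 0.9718.
Then b = (2.01 − 0.075·0.9718) / 0.17 = 11.3948.

0.97 lb product A, 11.39 lb product B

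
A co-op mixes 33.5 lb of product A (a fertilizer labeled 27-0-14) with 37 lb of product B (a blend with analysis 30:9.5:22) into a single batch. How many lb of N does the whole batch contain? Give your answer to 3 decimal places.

N mass = 27%×33.5 + 30%×37 = 20.145 lb.

20.145 lb N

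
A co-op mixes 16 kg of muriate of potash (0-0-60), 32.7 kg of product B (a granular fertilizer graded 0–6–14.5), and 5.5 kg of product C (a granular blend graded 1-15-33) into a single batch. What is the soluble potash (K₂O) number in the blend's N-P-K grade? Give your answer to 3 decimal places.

Total mass = 16 + 32.7 + 5.5 = 54.2 kg.
K₂O mass = 60%×16 + 14.5%×32.7 + 33%×5.5 = 16.1565 kg.
% K₂O = 16.1565 / 54.2 = 29.80904%.

29.809% K₂O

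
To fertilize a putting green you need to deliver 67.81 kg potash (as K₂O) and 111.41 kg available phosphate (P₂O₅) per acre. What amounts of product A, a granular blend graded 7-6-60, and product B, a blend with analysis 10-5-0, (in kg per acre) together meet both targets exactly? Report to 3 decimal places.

113.017 kg product A, 2092.580 kg product B

Per-acre balance (a = product A, b = product B):
K₂O: 0.6·a + 0·b = 67.81
P₂O₅: 0.06·a + 0.05·b = 111.41
Solving simultaneously: a = 113.0167, b = 2092.58.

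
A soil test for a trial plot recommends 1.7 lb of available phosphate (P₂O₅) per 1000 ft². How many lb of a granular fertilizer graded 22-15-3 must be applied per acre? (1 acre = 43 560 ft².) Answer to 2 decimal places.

493.68 lb of product per acre

Product per 1000 ft² = 1.7 / 15% = 11.3333 lb.
Convert to per acre: 11.3333 × 43.56 = 493.68 lb.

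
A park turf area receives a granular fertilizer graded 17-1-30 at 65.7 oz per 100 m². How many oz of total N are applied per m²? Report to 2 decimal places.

nitrogen per 100 m² = 65.7 × 17% = 11.169 oz.
Convert to per m²: 11.169 × 0.01 = 0.11169 oz.

0.11 oz N per sq m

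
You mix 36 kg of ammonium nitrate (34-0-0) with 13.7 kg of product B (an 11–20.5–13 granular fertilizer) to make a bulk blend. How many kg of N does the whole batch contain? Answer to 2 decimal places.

N mass = 34%×36 + 11%×13.7 = 13.747 kg.

13.75 kg N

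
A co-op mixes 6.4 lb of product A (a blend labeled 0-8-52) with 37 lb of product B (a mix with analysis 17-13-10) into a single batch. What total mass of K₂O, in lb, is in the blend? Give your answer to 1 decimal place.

7.0 lb K₂O

K₂O mass = 52%×6.4 + 10%×37 = 7.028 lb.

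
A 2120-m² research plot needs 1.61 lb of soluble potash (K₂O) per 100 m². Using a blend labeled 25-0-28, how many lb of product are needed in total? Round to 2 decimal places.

121.90 lb

Product per 100 m² = 1.61 / 28% = 5.75 lb.
Total product = 5.75 × 2120 / 100 = 121.9 lb.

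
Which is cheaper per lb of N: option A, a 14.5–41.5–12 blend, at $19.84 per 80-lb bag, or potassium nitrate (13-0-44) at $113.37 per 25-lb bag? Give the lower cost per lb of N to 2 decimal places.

$1.71 per lb N (option A)

option A: N per bag = 80 × 14.5% = 11.6 lb; cost = 19.84 / 11.6 = $1.7103/lb N.
potassium nitrate: N per bag = 25 × 13% = 3.25 lb; cost = 113.37 / 3.25 = $34.8831/lb N.
option A is cheaper.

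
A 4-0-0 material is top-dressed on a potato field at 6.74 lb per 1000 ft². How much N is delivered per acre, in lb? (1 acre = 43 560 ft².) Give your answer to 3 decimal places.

nitrogen per 1000 ft² = 6.74 × 4% = 0.2696 lb.
Convert to per acre: 0.2696 × 43.56 = 11.7438 lb.

11.744 lb N per acre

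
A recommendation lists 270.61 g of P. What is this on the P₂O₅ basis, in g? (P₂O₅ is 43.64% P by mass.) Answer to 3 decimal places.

P₂O₅ = 270.61 / 0.4364 = 620.0962 g.

620.096 g P₂O₅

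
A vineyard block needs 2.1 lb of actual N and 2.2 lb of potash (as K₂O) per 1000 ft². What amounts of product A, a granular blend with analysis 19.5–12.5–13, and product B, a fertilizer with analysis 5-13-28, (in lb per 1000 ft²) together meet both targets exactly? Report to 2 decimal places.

With a, b = lb per 1000 ft² of product A and product B:
N: 0.195·a + 0.05·b = 2.1
K₂O: 0.13·a + 0.28·b = 2.2
Eliminate a: (row1) − 0.195/0.13·(row2) → -0.37·b = -1.2, so b = 3.24324.
Back-substitute: a = (2.1 − 0.05·3.24324) / 0.195 = 9.93763.

9.94 lb product A, 3.24 lb product B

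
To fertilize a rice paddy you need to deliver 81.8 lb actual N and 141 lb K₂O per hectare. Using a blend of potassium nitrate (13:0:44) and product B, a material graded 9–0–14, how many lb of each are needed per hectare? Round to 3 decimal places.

Per-hectare balance (a = potassium nitrate, b = product B):
N: 0.13·a + 0.09·b = 81.8
K₂O: 0.44·a + 0.14·b = 141
Solving simultaneously: a = 57.85047, b = 825.3271.

57.850 lb potassium nitrate, 825.327 lb product B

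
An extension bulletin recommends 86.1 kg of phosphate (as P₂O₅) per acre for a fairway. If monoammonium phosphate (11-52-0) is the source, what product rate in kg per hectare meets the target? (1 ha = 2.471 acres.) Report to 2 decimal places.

409.14 kg of product per hectare

Product per acre = 86.1 / 52% = 165.577 kg.
Convert to per hectare: 165.577 × 2.471 = 409.141 kg.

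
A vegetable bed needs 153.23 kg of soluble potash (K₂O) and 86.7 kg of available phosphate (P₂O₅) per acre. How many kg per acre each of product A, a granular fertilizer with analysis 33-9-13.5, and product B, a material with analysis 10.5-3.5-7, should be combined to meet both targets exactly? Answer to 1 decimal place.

Per-acre balance (a = product A, b = product B):
K₂O: 0.135·a + 0.07·b = 153.23
P₂O₅: 0.09·a + 0.035·b = 86.7
Solving simultaneously: a = 448.222, b = 1324.57.

448.2 kg product A, 1324.6 kg product B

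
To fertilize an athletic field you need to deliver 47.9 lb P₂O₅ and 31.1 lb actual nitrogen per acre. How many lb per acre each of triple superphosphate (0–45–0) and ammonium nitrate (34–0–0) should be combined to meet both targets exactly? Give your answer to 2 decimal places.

106.44 lb triple superphosphate, 91.47 lb ammonium nitrate

Let a = lb of triple superphosphate, b = lb of ammonium nitrate (per acre).
P₂O₅: 0.45·a + 0·b = 47.9
N: 0·a + 0.34·b = 31.1
Solving simultaneously: a = 106.444, b = 91.4706.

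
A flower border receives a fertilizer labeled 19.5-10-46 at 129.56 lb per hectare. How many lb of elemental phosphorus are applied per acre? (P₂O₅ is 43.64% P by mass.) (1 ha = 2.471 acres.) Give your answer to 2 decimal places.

P₂O₅ per hectare = 129.56 × 10% = 12.956 lb.
Elemental P = 12.956 × 0.4364 = 5.654 lb per hectare.
Convert to per acre: 5.654 × 0.404694 = 2.28814 lb.

2.29 lb P per acre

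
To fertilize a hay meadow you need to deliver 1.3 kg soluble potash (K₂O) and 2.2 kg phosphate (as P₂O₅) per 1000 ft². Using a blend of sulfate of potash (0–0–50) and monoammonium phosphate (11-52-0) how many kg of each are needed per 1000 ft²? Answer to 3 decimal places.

Let a = kg of sulfate of potash, b = kg of monoammonium phosphate (per 1000 ft²).
K₂O: 0.5·a + 0·b = 1.3
P₂O₅: 0·a + 0.52·b = 2.2
Solving simultaneously: a = 2.6, b = 4.23077.

2.600 kg sulfate of potash, 4.231 kg monoammonium phosphate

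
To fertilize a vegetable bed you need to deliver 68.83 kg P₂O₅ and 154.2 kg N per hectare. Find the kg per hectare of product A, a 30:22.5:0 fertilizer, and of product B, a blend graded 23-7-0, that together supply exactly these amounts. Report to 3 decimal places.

163.802 kg product A, 456.780 kg product B

With a, b = kg per hectare of product A and product B:
P₂O₅: 0.225·a + 0.07·b = 68.83
N: 0.3·a + 0.23·b = 154.2
From row1: a = (68.83 − 0.07·b) / 0.225.
Into row2: 0.3·(68.83 − 0.07·b)/0.225 + 0.23·b = 154.2 → b = 456.78049, a = 163.8016.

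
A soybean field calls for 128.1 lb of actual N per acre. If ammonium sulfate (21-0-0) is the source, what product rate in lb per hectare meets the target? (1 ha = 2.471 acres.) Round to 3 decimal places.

1507.310 lb of product per hectare

Product per acre = 128.1 / 21% = 610 lb.
Convert to per hectare: 610 × 2.471 = 1507.31 lb.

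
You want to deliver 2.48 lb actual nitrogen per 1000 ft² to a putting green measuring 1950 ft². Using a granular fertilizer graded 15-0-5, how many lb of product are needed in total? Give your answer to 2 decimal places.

32.24 lb

Product per 1000 ft² = 2.48 / 15% = 16.5333 lb.
Total product = 16.5333 × 1950 / 1000 = 32.24 lb.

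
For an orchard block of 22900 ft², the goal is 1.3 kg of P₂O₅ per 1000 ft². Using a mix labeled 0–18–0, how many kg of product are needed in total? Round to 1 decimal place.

Product per 1000 ft² = 1.3 / 18% = 7.22222 kg.
Total product = 7.22222 × 22900 / 1000 = 165.389 kg.

165.4 kg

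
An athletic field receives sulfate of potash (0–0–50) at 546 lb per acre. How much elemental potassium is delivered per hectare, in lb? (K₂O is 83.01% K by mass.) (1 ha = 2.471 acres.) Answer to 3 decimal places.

559.971 lb K per hectare

K₂O per acre = 546 × 50% = 273 lb.
Elemental K = 273 × 0.8301 = 226.617 lb per acre.
Convert to per hectare: 226.617 × 2.471 = 559.9713 lb.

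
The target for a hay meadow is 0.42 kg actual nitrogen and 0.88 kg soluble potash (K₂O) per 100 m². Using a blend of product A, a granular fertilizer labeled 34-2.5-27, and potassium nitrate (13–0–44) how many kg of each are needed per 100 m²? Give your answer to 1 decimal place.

0.6 kg product A, 1.6 kg potassium nitrate

With a, b = kg per 100 m² of product A and potassium nitrate:
N: 0.34·a + 0.13·b = 0.42
K₂O: 0.27·a + 0.44·b = 0.88
From row1: a = (0.42 − 0.13·b) / 0.34.
Into row2: 0.27·(0.42 − 0.13·b)/0.34 + 0.44·b = 0.88 → b = 1.62271, a = 0.614847.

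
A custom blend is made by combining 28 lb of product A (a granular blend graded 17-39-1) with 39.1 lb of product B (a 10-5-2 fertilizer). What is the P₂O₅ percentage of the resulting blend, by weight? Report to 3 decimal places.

Total mass = 28 + 39.1 = 67.1 lb.
P₂O₅ mass = 39%×28 + 5%×39.1 = 12.875 lb.
% P₂O₅ = 12.875 / 67.1 = 19.1878%.

19.188% P₂O₅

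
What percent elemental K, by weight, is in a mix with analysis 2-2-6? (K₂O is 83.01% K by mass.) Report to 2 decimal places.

%K = 6 × 0.8301 = 4.9806%.

4.98% K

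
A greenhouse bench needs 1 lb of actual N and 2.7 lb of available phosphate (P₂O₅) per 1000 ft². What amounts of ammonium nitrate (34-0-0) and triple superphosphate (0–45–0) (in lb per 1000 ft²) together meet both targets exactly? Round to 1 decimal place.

Per-1000 ft² balance (a = ammonium nitrate, b = triple superphosphate):
N: 0.34·a + 0·b = 1
P₂O₅: 0·a + 0.45·b = 2.7
Solving simultaneously: a = 2.94118, b = 6.

2.9 lb ammonium nitrate, 6.0 lb triple superphosphate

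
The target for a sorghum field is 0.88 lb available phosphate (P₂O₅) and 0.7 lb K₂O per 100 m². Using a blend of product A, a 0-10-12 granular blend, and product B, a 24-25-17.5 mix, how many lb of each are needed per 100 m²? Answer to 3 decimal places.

1.680 lb product A, 2.848 lb product B

Per-100 m² balance (a = product A, b = product B):
P₂O₅: 0.1·a + 0.25·b = 0.88
K₂O: 0.12·a + 0.175·b = 0.7
From row1: a = (0.88 − 0.25·b) / 0.1.
Into row2: 0.12·(0.88 − 0.25·b)/0.1 + 0.175·b = 0.7 → b = 2.848, a = 1.68.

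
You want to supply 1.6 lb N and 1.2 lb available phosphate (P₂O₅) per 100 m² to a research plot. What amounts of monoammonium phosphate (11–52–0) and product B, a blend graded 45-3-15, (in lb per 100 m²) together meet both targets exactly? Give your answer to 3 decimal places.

Per-100 m² balance (a = monoammonium phosphate, b = product B):
N: 0.11·a + 0.45·b = 1.6
P₂O₅: 0.52·a + 0.03·b = 1.2
Solving simultaneously: a = 2.13264, b = 3.03424.

2.133 lb monoammonium phosphate, 3.034 lb product B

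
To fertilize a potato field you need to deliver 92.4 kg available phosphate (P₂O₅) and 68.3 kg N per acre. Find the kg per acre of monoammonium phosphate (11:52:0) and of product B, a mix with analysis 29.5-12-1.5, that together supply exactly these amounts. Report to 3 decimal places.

Per-acre balance (a = monoammonium phosphate, b = product B):
P₂O₅: 0.52·a + 0.12·b = 92.4
N: 0.11·a + 0.295·b = 68.3
Solving simultaneously: a = 135.9629, b = 180.8274.

135.963 kg monoammonium phosphate, 180.827 kg product B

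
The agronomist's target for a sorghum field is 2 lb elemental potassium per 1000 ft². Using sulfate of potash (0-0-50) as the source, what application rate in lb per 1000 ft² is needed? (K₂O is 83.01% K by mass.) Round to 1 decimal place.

As K₂O: 2 / 0.8301 = 2.40935 lb per 1000 ft².
Product per 1000 ft² = 2.40935 / 50% = 4.8187 lb.

4.8 lb of product per thousand sq ft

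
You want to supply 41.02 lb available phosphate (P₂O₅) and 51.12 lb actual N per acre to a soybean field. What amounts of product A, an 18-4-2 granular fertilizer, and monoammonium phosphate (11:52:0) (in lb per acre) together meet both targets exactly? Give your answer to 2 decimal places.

Per-acre balance (a = product A, b = monoammonium phosphate):
P₂O₅: 0.04·a + 0.52·b = 41.02
N: 0.18·a + 0.11·b = 51.12
From row1: a = (41.02 − 0.52·b) / 0.04.
Into row2: 0.18·(41.02 − 0.52·b)/0.04 + 0.11·b = 51.12 → b = 59.852, a = 247.424.

247.42 lb product A, 59.85 lb monoammonium phosphate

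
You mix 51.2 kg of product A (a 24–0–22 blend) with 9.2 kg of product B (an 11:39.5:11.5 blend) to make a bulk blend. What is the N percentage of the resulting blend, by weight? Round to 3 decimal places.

22.020% N

Total mass = 51.2 + 9.2 = 60.4 kg.
N mass = 24%×51.2 + 11%×9.2 = 13.3 kg.
% N = 13.3 / 60.4 = 22.0199%.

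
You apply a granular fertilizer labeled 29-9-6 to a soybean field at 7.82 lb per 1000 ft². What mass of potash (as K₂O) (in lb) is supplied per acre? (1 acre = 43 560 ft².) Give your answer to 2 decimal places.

K₂O per 1000 ft² = 7.82 × 6% = 0.4692 lb.
Convert to per acre: 0.4692 × 43.56 = 20.4384 lb.

20.44 lb K₂O per acre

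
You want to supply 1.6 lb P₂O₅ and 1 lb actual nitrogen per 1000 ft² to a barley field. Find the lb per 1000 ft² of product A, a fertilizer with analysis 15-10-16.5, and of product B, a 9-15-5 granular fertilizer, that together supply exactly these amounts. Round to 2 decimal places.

0.44 lb product A, 10.37 lb product B

With a, b = lb per 1000 ft² of product A and product B:
P₂O₅: 0.1·a + 0.15·b = 1.6
N: 0.15·a + 0.09·b = 1
From row1: a = (1.6 − 0.15·b) / 0.1.
Into row2: 0.15·(1.6 − 0.15·b)/0.1 + 0.09·b = 1 → b = 10.3704, a = 0.444444.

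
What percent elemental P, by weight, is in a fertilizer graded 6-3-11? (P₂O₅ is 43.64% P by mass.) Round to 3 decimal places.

%P = 3 × 0.4364 = 1.3092%.

1.309% P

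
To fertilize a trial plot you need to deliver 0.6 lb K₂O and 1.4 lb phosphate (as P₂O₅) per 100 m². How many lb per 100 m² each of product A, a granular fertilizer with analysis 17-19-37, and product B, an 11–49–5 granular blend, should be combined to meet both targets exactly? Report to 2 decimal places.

Per-100 m² balance (a = product A, b = product B):
K₂O: 0.37·a + 0.05·b = 0.6
P₂O₅: 0.19·a + 0.49·b = 1.4
From row1: a = (0.6 − 0.05·b) / 0.37.
Into row2: 0.19·(0.6 − 0.05·b)/0.37 + 0.49·b = 1.4 → b = 2.35157, a = 1.30384.

1.30 lb product A, 2.35 lb product B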